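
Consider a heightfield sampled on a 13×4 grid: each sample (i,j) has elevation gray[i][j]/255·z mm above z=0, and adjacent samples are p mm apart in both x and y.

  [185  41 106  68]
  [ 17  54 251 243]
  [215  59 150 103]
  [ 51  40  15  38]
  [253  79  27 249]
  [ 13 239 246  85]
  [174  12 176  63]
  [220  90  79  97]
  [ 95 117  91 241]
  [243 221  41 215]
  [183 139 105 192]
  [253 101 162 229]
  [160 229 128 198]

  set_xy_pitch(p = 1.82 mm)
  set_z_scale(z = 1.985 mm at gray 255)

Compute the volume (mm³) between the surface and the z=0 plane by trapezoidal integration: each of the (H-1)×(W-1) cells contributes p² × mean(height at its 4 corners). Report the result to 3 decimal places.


119.506

height_mm = gray/255 × 1.985; cell vol = 1.82² × mean(4 corners)
unit = 1.82² × 1.985 / (4×255) = 0.00644619 mm³ per gray-sum
row 0: Σ corner-gray over 3 cells = 1417  → 9.1343
row 1: Σ corner-gray over 3 cells = 1606  → 10.3526
row 2: Σ corner-gray over 3 cells = 935  → 6.0272
row 3: Σ corner-gray over 3 cells = 913  → 5.8854
row 4: Σ corner-gray over 3 cells = 1782  → 11.4871
row 5: Σ corner-gray over 3 cells = 1681  → 10.8360
row 6: Σ corner-gray over 3 cells = 1268  → 8.1738
row 7: Σ corner-gray over 3 cells = 1407  → 9.0698
row 8: Σ corner-gray over 3 cells = 1734  → 11.1777
row 9: Σ corner-gray over 3 cells = 1845  → 11.8932
row 10: Σ corner-gray over 3 cells = 1871  → 12.0608
row 11: Σ corner-gray over 3 cells = 2080  → 13.4081
Σ rows: total corner-gray = 18539  → 119.5059 mm³


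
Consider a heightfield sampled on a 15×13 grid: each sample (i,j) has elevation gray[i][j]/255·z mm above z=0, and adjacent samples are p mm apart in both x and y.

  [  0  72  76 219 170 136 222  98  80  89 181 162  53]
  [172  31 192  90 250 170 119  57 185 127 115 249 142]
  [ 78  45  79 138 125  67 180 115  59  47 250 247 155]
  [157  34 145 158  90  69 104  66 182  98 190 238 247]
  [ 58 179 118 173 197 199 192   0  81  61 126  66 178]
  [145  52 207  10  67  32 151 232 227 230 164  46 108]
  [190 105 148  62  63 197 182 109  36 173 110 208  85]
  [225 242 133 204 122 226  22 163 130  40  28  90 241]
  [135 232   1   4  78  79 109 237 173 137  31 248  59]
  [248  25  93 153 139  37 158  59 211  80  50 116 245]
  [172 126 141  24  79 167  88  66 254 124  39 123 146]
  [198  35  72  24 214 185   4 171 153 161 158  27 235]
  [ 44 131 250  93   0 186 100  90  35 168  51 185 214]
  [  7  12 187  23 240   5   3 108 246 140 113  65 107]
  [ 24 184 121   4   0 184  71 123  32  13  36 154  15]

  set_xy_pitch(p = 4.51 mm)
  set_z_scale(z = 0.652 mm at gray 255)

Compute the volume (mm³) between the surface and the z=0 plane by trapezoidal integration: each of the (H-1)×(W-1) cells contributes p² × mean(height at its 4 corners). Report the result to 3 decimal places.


height_mm = gray/255 × 0.652; cell vol = 4.51² × mean(4 corners)
unit = 4.51² × 0.652 / (4×255) = 0.0130017 mm³ per gray-sum
row 0: Σ corner-gray over 12 cells = 6547  → 85.1222
row 1: Σ corner-gray over 12 cells = 6421  → 83.4840
row 2: Σ corner-gray over 12 cells = 6089  → 79.1674
row 3: Σ corner-gray over 12 cells = 6172  → 80.2466
row 4: Σ corner-gray over 12 cells = 6109  → 79.4275
row 5: Σ corner-gray over 12 cells = 6150  → 79.9605
row 6: Σ corner-gray over 12 cells = 6327  → 82.2618
row 7: Σ corner-gray over 12 cells = 6118  → 79.5445
row 8: Σ corner-gray over 12 cells = 5587  → 72.6406
row 9: Σ corner-gray over 12 cells = 5515  → 71.7044
row 10: Σ corner-gray over 12 cells = 5621  → 73.0826
row 11: Σ corner-gray over 12 cells = 5677  → 73.8107
row 12: Σ corner-gray over 12 cells = 5234  → 68.0510
row 13: Σ corner-gray over 12 cells = 4281  → 55.6603
Σ rows: total corner-gray = 81848  → 1064.1640 mm³

1064.164


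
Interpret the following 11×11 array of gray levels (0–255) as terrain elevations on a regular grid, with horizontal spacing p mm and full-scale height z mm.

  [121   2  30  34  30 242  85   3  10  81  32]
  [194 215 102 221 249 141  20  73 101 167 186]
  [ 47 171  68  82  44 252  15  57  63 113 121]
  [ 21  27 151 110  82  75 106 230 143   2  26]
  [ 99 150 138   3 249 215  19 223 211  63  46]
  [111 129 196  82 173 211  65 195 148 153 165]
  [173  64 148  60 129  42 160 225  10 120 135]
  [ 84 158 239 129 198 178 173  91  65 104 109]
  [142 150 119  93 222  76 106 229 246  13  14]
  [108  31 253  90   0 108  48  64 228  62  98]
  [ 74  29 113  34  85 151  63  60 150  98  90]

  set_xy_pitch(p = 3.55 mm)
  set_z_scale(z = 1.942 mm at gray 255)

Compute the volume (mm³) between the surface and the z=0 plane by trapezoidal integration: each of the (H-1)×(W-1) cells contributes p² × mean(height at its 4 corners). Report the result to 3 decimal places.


1132.789

height_mm = gray/255 × 1.942; cell vol = 3.55² × mean(4 corners)
unit = 3.55² × 1.942 / (4×255) = 0.0239942 mm³ per gray-sum
row 0: Σ corner-gray over 10 cells = 4145  → 99.4558
row 1: Σ corner-gray over 10 cells = 4856  → 116.5157
row 2: Σ corner-gray over 10 cells = 3797  → 91.1059
row 3: Σ corner-gray over 10 cells = 4586  → 110.0373
row 4: Σ corner-gray over 10 cells = 5667  → 135.9750
row 5: Σ corner-gray over 10 cells = 5204  → 124.8657
row 6: Σ corner-gray over 10 cells = 5087  → 122.0584
row 7: Σ corner-gray over 10 cells = 5527  → 132.6158
row 8: Σ corner-gray over 10 cells = 4638  → 111.2850
row 9: Σ corner-gray over 10 cells = 3704  → 88.8744
Σ rows: total corner-gray = 47211  → 1132.7888 mm³


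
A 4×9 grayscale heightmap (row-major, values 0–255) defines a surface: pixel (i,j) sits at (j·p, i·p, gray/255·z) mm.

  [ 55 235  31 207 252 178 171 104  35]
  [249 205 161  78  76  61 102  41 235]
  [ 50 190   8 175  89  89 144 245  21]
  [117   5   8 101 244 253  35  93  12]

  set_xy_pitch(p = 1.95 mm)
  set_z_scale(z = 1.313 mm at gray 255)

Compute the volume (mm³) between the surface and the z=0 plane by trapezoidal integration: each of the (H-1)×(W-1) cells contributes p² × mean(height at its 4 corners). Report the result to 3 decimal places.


height_mm = gray/255 × 1.313; cell vol = 1.95² × mean(4 corners)
unit = 1.95² × 1.313 / (4×255) = 0.00489479 mm³ per gray-sum
row 0: Σ corner-gray over 8 cells = 4378  → 21.4294
row 1: Σ corner-gray over 8 cells = 3883  → 19.0065
row 2: Σ corner-gray over 8 cells = 3558  → 17.4157
Σ rows: total corner-gray = 11819  → 57.8515 mm³

57.851


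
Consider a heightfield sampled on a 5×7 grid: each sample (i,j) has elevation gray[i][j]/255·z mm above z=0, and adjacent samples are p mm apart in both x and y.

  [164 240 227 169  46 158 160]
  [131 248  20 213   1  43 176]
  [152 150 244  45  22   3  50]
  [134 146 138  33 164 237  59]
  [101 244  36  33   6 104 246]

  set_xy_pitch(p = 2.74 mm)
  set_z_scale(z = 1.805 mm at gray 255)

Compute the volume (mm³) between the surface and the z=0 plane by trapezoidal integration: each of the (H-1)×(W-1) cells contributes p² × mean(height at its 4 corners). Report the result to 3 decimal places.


height_mm = gray/255 × 1.805; cell vol = 2.74² × mean(4 corners)
unit = 2.74² × 1.805 / (4×255) = 0.0132855 mm³ per gray-sum
row 0: Σ corner-gray over 6 cells = 3361  → 44.6526
row 1: Σ corner-gray over 6 cells = 2487  → 33.0411
row 2: Σ corner-gray over 6 cells = 2759  → 36.6547
row 3: Σ corner-gray over 6 cells = 2822  → 37.4917
Σ rows: total corner-gray = 11429  → 151.8401 mm³

151.840


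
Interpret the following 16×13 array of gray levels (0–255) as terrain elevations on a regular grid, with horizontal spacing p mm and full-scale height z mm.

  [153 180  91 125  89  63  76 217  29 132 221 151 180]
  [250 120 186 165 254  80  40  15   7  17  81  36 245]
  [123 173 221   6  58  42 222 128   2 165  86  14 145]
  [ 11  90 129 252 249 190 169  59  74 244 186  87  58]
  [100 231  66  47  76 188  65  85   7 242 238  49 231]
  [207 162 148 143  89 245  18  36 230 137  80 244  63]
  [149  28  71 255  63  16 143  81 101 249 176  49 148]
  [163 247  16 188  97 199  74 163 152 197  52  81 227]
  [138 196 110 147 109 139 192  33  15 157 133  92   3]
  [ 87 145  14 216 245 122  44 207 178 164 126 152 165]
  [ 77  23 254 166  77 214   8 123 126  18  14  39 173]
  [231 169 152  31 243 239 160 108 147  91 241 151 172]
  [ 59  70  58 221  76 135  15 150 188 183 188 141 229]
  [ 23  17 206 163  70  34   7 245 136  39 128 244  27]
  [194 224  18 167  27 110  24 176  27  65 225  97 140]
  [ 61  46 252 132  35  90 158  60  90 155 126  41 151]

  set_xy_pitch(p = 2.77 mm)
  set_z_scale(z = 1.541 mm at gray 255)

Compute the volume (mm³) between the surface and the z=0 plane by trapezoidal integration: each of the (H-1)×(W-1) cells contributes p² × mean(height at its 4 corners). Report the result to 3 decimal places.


1034.467

height_mm = gray/255 × 1.541; cell vol = 2.77² × mean(4 corners)
unit = 2.77² × 1.541 / (4×255) = 0.0115921 mm³ per gray-sum
row 0: Σ corner-gray over 12 cells = 5578  → 64.6607
row 1: Σ corner-gray over 12 cells = 4999  → 57.9489
row 2: Σ corner-gray over 12 cells = 6029  → 69.8888
row 3: Σ corner-gray over 12 cells = 6446  → 74.7227
row 4: Σ corner-gray over 12 cells = 6253  → 72.4854
row 5: Σ corner-gray over 12 cells = 6095  → 70.6538
row 6: Σ corner-gray over 12 cells = 6083  → 70.5147
row 7: Σ corner-gray over 12 cells = 6109  → 70.8161
row 8: Σ corner-gray over 12 cells = 6265  → 72.6245
row 9: Σ corner-gray over 12 cells = 5852  → 67.8370
row 10: Σ corner-gray over 12 cells = 6241  → 72.3463
row 11: Σ corner-gray over 12 cells = 7005  → 81.2026
row 12: Σ corner-gray over 12 cells = 5766  → 66.8400
row 13: Σ corner-gray over 12 cells = 5282  → 61.2295
row 14: Σ corner-gray over 12 cells = 5236  → 60.6962
Σ rows: total corner-gray = 89239  → 1034.4671 mm³


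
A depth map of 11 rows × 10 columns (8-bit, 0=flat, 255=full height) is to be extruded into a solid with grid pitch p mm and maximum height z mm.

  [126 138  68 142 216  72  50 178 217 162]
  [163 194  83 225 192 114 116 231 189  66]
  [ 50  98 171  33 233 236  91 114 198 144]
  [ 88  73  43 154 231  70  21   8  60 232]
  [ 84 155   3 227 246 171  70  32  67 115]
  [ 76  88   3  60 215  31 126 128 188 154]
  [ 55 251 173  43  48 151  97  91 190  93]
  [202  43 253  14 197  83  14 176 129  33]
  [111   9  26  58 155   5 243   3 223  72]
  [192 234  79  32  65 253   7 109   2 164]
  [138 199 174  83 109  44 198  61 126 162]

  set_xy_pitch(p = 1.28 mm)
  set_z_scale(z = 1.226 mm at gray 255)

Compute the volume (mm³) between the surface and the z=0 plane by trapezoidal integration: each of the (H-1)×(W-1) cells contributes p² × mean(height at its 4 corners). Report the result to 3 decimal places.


84.093

height_mm = gray/255 × 1.226; cell vol = 1.28² × mean(4 corners)
unit = 1.28² × 1.226 / (4×255) = 0.00196929 mm³ per gray-sum
row 0: Σ corner-gray over 9 cells = 5367  → 10.5692
row 1: Σ corner-gray over 9 cells = 5459  → 10.7504
row 2: Σ corner-gray over 9 cells = 4182  → 8.2356
row 3: Σ corner-gray over 9 cells = 3781  → 7.4459
row 4: Σ corner-gray over 9 cells = 4049  → 7.9737
row 5: Σ corner-gray over 9 cells = 4144  → 8.1607
row 6: Σ corner-gray over 9 cells = 4289  → 8.4463
row 7: Σ corner-gray over 9 cells = 3680  → 7.2470
row 8: Σ corner-gray over 9 cells = 3545  → 6.9811
row 9: Σ corner-gray over 9 cells = 4206  → 8.2828
Σ rows: total corner-gray = 42702  → 84.0927 mm³


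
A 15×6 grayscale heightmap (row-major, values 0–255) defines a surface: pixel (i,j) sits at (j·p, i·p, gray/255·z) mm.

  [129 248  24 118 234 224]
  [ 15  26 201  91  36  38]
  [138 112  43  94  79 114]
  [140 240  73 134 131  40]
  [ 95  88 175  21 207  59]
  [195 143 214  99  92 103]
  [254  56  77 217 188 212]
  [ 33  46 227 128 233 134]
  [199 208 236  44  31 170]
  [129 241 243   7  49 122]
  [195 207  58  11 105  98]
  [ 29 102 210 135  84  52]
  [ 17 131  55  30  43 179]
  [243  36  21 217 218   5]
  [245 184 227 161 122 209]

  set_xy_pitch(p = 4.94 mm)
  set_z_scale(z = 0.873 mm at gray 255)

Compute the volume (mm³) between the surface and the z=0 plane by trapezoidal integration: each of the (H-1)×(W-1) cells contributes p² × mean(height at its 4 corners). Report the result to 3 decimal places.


714.970

height_mm = gray/255 × 0.873; cell vol = 4.94² × mean(4 corners)
unit = 4.94² × 0.873 / (4×255) = 0.0208866 mm³ per gray-sum
row 0: Σ corner-gray over 5 cells = 2362  → 49.3342
row 1: Σ corner-gray over 5 cells = 1669  → 34.8598
row 2: Σ corner-gray over 5 cells = 2244  → 46.8696
row 3: Σ corner-gray over 5 cells = 2472  → 51.6317
row 4: Σ corner-gray over 5 cells = 2530  → 52.8431
row 5: Σ corner-gray over 5 cells = 2936  → 61.3231
row 6: Σ corner-gray over 5 cells = 2977  → 62.1794
row 7: Σ corner-gray over 5 cells = 2842  → 59.3597
row 8: Σ corner-gray over 5 cells = 2738  → 57.1875
row 9: Σ corner-gray over 5 cells = 2386  → 49.8355
row 10: Σ corner-gray over 5 cells = 2198  → 45.9088
row 11: Σ corner-gray over 5 cells = 1857  → 38.7864
row 12: Σ corner-gray over 5 cells = 1946  → 40.6453
row 13: Σ corner-gray over 5 cells = 3074  → 64.2054
Σ rows: total corner-gray = 34231  → 714.9696 mm³


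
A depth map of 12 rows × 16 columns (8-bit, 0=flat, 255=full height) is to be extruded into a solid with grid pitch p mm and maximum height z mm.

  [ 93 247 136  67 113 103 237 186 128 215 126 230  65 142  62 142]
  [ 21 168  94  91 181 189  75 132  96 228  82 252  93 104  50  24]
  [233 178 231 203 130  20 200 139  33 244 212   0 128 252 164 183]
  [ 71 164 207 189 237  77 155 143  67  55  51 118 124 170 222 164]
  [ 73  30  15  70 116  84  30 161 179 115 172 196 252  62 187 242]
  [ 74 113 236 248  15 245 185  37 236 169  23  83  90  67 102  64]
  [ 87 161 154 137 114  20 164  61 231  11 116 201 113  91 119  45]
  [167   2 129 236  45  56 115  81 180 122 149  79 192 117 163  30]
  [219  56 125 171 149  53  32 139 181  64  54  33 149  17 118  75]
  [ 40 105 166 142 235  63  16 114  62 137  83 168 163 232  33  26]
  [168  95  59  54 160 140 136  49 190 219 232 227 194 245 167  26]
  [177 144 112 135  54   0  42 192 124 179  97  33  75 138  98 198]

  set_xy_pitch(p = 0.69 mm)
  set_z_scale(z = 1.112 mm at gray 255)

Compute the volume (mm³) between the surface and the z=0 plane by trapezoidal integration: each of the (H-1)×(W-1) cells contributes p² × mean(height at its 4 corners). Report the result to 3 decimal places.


height_mm = gray/255 × 1.112; cell vol = 0.69² × mean(4 corners)
unit = 0.69² × 1.112 / (4×255) = 0.000519042 mm³ per gray-sum
row 0: Σ corner-gray over 15 cells = 8064  → 4.1856
row 1: Σ corner-gray over 15 cells = 8399  → 4.3594
row 2: Σ corner-gray over 15 cells = 8877  → 4.6075
row 3: Σ corner-gray over 15 cells = 7846  → 4.0724
row 4: Σ corner-gray over 15 cells = 7489  → 3.8871
row 5: Σ corner-gray over 15 cells = 7354  → 3.8170
row 6: Σ corner-gray over 15 cells = 7047  → 3.6577
row 7: Σ corner-gray over 15 cells = 6505  → 3.3764
row 8: Σ corner-gray over 15 cells = 6480  → 3.3634
row 9: Σ corner-gray over 15 cells = 8032  → 4.1689
row 10: Σ corner-gray over 15 cells = 7749  → 4.0221
Σ rows: total corner-gray = 83842  → 43.5175 mm³

43.518


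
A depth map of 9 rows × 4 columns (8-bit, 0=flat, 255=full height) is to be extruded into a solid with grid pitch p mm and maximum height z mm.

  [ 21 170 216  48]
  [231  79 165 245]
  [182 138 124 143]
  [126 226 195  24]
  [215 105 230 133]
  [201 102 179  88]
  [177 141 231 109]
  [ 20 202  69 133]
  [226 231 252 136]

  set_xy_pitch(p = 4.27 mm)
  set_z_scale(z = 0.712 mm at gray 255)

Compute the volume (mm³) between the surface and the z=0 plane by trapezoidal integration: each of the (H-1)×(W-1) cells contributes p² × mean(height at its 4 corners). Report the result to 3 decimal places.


height_mm = gray/255 × 0.712; cell vol = 4.27² × mean(4 corners)
unit = 4.27² × 0.712 / (4×255) = 0.0127273 mm³ per gray-sum
row 0: Σ corner-gray over 3 cells = 1805  → 22.9727
row 1: Σ corner-gray over 3 cells = 1813  → 23.0746
row 2: Σ corner-gray over 3 cells = 1841  → 23.4309
row 3: Σ corner-gray over 3 cells = 2010  → 25.5818
row 4: Σ corner-gray over 3 cells = 1869  → 23.7873
row 5: Σ corner-gray over 3 cells = 1881  → 23.9400
row 6: Σ corner-gray over 3 cells = 1725  → 21.9546
row 7: Σ corner-gray over 3 cells = 2023  → 25.7473
Σ rows: total corner-gray = 14967  → 190.4892 mm³

190.489


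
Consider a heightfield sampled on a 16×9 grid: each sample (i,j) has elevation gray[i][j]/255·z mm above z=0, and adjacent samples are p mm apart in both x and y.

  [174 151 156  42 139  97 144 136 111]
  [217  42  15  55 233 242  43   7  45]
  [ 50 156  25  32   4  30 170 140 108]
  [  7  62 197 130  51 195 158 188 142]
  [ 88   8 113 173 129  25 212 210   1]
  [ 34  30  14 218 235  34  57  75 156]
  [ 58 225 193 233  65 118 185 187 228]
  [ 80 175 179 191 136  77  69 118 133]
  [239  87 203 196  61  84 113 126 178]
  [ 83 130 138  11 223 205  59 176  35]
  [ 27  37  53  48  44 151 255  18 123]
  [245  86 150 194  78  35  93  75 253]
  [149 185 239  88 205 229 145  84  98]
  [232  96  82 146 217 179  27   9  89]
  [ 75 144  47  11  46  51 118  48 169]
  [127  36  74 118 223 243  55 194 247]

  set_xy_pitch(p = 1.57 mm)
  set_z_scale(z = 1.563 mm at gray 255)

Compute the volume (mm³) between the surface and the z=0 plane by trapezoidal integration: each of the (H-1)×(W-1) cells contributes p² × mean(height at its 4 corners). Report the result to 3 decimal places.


213.387

height_mm = gray/255 × 1.563; cell vol = 1.57² × mean(4 corners)
unit = 1.57² × 1.563 / (4×255) = 0.0037771 mm³ per gray-sum
row 0: Σ corner-gray over 8 cells = 3551  → 13.4125
row 1: Σ corner-gray over 8 cells = 2808  → 10.6061
row 2: Σ corner-gray over 8 cells = 3383  → 12.7779
row 3: Σ corner-gray over 8 cells = 3940  → 14.8818
row 4: Σ corner-gray over 8 cells = 3345  → 12.6344
row 5: Σ corner-gray over 8 cells = 4214  → 15.9167
row 6: Σ corner-gray over 8 cells = 4801  → 18.1338
row 7: Σ corner-gray over 8 cells = 4260  → 16.0904
row 8: Σ corner-gray over 8 cells = 4159  → 15.7089
row 9: Σ corner-gray over 8 cells = 3364  → 12.7062
row 10: Σ corner-gray over 8 cells = 3282  → 12.3964
row 11: Σ corner-gray over 8 cells = 4517  → 17.0611
row 12: Σ corner-gray over 8 cells = 4430  → 16.7325
row 13: Σ corner-gray over 8 cells = 3007  → 11.3577
row 14: Σ corner-gray over 8 cells = 3434  → 12.9706
Σ rows: total corner-gray = 56495  → 213.3871 mm³


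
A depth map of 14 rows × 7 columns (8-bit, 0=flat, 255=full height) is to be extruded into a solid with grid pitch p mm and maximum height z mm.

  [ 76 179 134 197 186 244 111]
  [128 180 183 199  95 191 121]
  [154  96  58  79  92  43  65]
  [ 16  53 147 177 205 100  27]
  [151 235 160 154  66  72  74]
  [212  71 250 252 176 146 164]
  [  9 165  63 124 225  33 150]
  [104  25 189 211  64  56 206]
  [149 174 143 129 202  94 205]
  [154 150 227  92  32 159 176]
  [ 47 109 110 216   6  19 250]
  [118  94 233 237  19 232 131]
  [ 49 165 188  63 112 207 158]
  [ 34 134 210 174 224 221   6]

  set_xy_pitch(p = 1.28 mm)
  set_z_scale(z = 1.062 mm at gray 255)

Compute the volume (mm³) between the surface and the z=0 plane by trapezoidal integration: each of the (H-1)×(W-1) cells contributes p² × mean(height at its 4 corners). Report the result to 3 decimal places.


72.085

height_mm = gray/255 × 1.062; cell vol = 1.28² × mean(4 corners)
unit = 1.28² × 1.062 / (4×255) = 0.00170586 mm³ per gray-sum
row 0: Σ corner-gray over 6 cells = 4012  → 6.8439
row 1: Σ corner-gray over 6 cells = 2900  → 4.9470
row 2: Σ corner-gray over 6 cells = 2362  → 4.0292
row 3: Σ corner-gray over 6 cells = 3006  → 5.1278
row 4: Σ corner-gray over 6 cells = 3765  → 6.4226
row 5: Σ corner-gray over 6 cells = 3545  → 6.0473
row 6: Σ corner-gray over 6 cells = 2779  → 4.7406
row 7: Σ corner-gray over 6 cells = 3238  → 5.5236
row 8: Σ corner-gray over 6 cells = 3488  → 5.9501
row 9: Σ corner-gray over 6 cells = 2867  → 4.8907
row 10: Σ corner-gray over 6 cells = 3096  → 5.2814
row 11: Σ corner-gray over 6 cells = 3556  → 6.0661
row 12: Σ corner-gray over 6 cells = 3643  → 6.2145
Σ rows: total corner-gray = 42257  → 72.0847 mm³


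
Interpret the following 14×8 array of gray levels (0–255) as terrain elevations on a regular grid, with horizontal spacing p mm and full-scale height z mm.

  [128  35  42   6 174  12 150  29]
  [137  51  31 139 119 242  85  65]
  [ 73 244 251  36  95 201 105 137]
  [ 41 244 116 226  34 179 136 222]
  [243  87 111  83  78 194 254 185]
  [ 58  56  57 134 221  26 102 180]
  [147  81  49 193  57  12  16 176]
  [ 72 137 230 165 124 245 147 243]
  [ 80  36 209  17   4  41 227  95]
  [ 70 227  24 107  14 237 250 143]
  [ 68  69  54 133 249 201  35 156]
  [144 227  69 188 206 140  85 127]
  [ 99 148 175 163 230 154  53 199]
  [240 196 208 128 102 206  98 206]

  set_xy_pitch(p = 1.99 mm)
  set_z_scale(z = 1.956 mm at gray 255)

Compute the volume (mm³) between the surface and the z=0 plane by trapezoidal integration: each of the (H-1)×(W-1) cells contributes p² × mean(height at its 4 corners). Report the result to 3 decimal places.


357.658

height_mm = gray/255 × 1.956; cell vol = 1.99² × mean(4 corners)
unit = 1.99² × 1.956 / (4×255) = 0.00759407 mm³ per gray-sum
row 0: Σ corner-gray over 7 cells = 2531  → 19.2206
row 1: Σ corner-gray over 7 cells = 3610  → 27.4146
row 2: Σ corner-gray over 7 cells = 4207  → 31.9483
row 3: Σ corner-gray over 7 cells = 4175  → 31.7053
row 4: Σ corner-gray over 7 cells = 3472  → 26.3666
row 5: Σ corner-gray over 7 cells = 2569  → 19.5092
row 6: Σ corner-gray over 7 cells = 3550  → 26.9590
row 7: Σ corner-gray over 7 cells = 3654  → 27.7487
row 8: Σ corner-gray over 7 cells = 3174  → 24.1036
row 9: Σ corner-gray over 7 cells = 3637  → 27.6196
row 10: Σ corner-gray over 7 cells = 3807  → 28.9106
row 11: Σ corner-gray over 7 cells = 4245  → 32.2368
row 12: Σ corner-gray over 7 cells = 4466  → 33.9151
Σ rows: total corner-gray = 47097  → 357.6581 mm³


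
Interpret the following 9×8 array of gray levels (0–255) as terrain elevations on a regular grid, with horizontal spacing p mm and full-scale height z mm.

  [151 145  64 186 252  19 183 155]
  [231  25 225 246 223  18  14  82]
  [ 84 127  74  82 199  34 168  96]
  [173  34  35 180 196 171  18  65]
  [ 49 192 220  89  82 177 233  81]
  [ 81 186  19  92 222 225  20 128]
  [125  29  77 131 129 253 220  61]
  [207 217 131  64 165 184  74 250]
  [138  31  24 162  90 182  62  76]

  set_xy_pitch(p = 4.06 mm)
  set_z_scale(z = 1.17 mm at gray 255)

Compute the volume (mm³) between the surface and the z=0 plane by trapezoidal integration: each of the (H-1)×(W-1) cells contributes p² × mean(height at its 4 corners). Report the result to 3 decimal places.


height_mm = gray/255 × 1.17; cell vol = 4.06² × mean(4 corners)
unit = 4.06² × 1.17 / (4×255) = 0.0189077 mm³ per gray-sum
row 0: Σ corner-gray over 7 cells = 3819  → 72.2083
row 1: Σ corner-gray over 7 cells = 3363  → 63.5865
row 2: Σ corner-gray over 7 cells = 3054  → 57.7440
row 3: Σ corner-gray over 7 cells = 3622  → 68.4835
row 4: Σ corner-gray over 7 cells = 3853  → 72.8512
row 5: Σ corner-gray over 7 cells = 3601  → 68.0865
row 6: Σ corner-gray over 7 cells = 3991  → 75.4605
row 7: Σ corner-gray over 7 cells = 3443  → 65.0991
Σ rows: total corner-gray = 28746  → 543.5196 mm³

543.520


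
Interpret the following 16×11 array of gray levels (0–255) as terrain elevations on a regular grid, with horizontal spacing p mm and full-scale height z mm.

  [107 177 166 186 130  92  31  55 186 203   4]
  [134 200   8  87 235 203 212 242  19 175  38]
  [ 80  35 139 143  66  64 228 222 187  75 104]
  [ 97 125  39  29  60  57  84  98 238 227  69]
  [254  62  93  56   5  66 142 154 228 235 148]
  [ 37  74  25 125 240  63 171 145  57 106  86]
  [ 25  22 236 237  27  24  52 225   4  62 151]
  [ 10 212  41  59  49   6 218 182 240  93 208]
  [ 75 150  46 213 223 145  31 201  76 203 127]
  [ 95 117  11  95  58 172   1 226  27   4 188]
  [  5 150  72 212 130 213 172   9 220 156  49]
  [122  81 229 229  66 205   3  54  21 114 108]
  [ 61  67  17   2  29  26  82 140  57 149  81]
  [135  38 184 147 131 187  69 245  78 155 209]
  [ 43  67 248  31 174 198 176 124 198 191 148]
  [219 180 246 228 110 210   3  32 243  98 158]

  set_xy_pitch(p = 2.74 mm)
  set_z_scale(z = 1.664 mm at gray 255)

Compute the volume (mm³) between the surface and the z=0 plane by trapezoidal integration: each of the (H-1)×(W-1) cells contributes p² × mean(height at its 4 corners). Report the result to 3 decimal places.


878.478

height_mm = gray/255 × 1.664; cell vol = 2.74² × mean(4 corners)
unit = 2.74² × 1.664 / (4×255) = 0.0122477 mm³ per gray-sum
row 0: Σ corner-gray over 10 cells = 5497  → 67.3256
row 1: Σ corner-gray over 10 cells = 5436  → 66.5785
row 2: Σ corner-gray over 10 cells = 4582  → 56.1189
row 3: Σ corner-gray over 10 cells = 4564  → 55.8985
row 4: Σ corner-gray over 10 cells = 4619  → 56.5721
row 5: Σ corner-gray over 10 cells = 4089  → 50.0808
row 6: Σ corner-gray over 10 cells = 4372  → 53.5469
row 7: Σ corner-gray over 10 cells = 5196  → 63.6390
row 8: Σ corner-gray over 10 cells = 4483  → 54.9064
row 9: Σ corner-gray over 10 cells = 4427  → 54.2205
row 10: Σ corner-gray over 10 cells = 4956  → 60.6996
row 11: Σ corner-gray over 10 cells = 3514  → 43.0384
row 12: Σ corner-gray over 10 cells = 4092  → 50.1176
row 13: Σ corner-gray over 10 cells = 5817  → 71.2448
row 14: Σ corner-gray over 10 cells = 6082  → 74.4905
Σ rows: total corner-gray = 71726  → 878.4780 mm³


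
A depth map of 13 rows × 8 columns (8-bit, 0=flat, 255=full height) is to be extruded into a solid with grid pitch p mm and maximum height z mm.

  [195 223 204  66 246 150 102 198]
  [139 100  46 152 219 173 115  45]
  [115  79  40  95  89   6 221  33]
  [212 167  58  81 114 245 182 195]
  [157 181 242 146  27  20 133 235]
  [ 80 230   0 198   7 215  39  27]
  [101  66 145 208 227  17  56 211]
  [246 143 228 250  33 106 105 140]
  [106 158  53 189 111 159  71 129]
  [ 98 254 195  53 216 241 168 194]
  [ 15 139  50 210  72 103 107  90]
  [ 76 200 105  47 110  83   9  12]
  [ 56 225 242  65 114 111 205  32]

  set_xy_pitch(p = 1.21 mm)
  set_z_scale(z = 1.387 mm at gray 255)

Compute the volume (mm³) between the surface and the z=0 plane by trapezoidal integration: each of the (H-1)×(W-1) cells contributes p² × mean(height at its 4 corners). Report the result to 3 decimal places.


height_mm = gray/255 × 1.387; cell vol = 1.21² × mean(4 corners)
unit = 1.21² × 1.387 / (4×255) = 0.00199089 mm³ per gray-sum
row 0: Σ corner-gray over 7 cells = 4169  → 8.3000
row 1: Σ corner-gray over 7 cells = 3002  → 5.9766
row 2: Σ corner-gray over 7 cells = 3309  → 6.5879
row 3: Σ corner-gray over 7 cells = 3991  → 7.9456
row 4: Σ corner-gray over 7 cells = 3375  → 6.7193
row 5: Σ corner-gray over 7 cells = 3235  → 6.4405
row 6: Σ corner-gray over 7 cells = 3866  → 7.6968
row 7: Σ corner-gray over 7 cells = 3833  → 7.6311
row 8: Σ corner-gray over 7 cells = 4263  → 8.4872
row 9: Σ corner-gray over 7 cells = 4013  → 7.9894
row 10: Σ corner-gray over 7 cells = 2663  → 5.3017
row 11: Σ corner-gray over 7 cells = 3208  → 6.3868
Σ rows: total corner-gray = 42927  → 85.4629 mm³

85.463


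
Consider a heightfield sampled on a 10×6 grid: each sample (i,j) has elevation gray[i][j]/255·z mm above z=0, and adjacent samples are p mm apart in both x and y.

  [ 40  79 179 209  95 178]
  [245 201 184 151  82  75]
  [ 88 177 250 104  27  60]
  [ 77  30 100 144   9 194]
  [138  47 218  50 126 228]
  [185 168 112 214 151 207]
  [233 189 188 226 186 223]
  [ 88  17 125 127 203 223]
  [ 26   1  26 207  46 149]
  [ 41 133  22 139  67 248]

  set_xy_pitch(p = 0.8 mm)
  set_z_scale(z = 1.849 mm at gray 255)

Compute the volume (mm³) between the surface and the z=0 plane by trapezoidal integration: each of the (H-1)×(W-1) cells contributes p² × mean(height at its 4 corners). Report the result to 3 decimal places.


height_mm = gray/255 × 1.849; cell vol = 0.8² × mean(4 corners)
unit = 0.8² × 1.849 / (4×255) = 0.00116016 mm³ per gray-sum
row 0: Σ corner-gray over 5 cells = 2898  → 3.3621
row 1: Σ corner-gray over 5 cells = 2820  → 3.2716
row 2: Σ corner-gray over 5 cells = 2101  → 2.4375
row 3: Σ corner-gray over 5 cells = 2085  → 2.4189
row 4: Σ corner-gray over 5 cells = 2930  → 3.3993
row 5: Σ corner-gray over 5 cells = 3716  → 4.3111
row 6: Σ corner-gray over 5 cells = 3289  → 3.8158
row 7: Σ corner-gray over 5 cells = 1990  → 2.3087
row 8: Σ corner-gray over 5 cells = 1746  → 2.0256
Σ rows: total corner-gray = 23575  → 27.3507 mm³

27.351


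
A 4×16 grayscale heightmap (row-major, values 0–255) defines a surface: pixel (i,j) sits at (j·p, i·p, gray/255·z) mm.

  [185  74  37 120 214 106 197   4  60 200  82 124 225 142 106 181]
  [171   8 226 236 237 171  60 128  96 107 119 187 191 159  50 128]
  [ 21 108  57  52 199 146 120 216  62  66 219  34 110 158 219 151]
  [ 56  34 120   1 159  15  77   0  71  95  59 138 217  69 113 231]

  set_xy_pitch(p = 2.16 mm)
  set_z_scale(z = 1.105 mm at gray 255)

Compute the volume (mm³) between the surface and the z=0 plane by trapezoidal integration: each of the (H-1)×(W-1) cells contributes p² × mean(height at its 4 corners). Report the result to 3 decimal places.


height_mm = gray/255 × 1.105; cell vol = 2.16² × mean(4 corners)
unit = 2.16² × 1.105 / (4×255) = 0.0050544 mm³ per gray-sum
row 0: Σ corner-gray over 15 cells = 7997  → 40.4200
row 1: Σ corner-gray over 15 cells = 7953  → 40.1976
row 2: Σ corner-gray over 15 cells = 6327  → 31.9792
Σ rows: total corner-gray = 22277  → 112.5969 mm³

112.597


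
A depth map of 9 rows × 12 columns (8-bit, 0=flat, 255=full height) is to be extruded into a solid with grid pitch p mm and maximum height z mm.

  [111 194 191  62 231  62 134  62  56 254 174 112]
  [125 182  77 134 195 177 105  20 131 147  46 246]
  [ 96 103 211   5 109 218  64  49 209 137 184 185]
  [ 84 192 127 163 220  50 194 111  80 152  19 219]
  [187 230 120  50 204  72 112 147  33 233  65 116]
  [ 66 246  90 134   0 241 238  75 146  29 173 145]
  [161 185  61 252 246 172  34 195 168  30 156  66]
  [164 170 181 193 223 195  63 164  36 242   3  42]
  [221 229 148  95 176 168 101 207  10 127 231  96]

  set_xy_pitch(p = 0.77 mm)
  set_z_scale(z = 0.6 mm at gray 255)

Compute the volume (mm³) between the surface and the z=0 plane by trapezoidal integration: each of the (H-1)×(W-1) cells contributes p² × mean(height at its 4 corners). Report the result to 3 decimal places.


height_mm = gray/255 × 0.6; cell vol = 0.77² × mean(4 corners)
unit = 0.77² × 0.6 / (4×255) = 0.000348765 mm³ per gray-sum
row 0: Σ corner-gray over 11 cells = 5862  → 2.0445
row 1: Σ corner-gray over 11 cells = 5658  → 1.9733
row 2: Σ corner-gray over 11 cells = 5778  → 2.0152
row 3: Σ corner-gray over 11 cells = 5754  → 2.0068
row 4: Σ corner-gray over 11 cells = 5790  → 2.0193
row 5: Σ corner-gray over 11 cells = 6180  → 2.1554
row 6: Σ corner-gray over 11 cells = 6371  → 2.2220
row 7: Σ corner-gray over 11 cells = 6447  → 2.2485
Σ rows: total corner-gray = 47840  → 16.6849 mm³

16.685


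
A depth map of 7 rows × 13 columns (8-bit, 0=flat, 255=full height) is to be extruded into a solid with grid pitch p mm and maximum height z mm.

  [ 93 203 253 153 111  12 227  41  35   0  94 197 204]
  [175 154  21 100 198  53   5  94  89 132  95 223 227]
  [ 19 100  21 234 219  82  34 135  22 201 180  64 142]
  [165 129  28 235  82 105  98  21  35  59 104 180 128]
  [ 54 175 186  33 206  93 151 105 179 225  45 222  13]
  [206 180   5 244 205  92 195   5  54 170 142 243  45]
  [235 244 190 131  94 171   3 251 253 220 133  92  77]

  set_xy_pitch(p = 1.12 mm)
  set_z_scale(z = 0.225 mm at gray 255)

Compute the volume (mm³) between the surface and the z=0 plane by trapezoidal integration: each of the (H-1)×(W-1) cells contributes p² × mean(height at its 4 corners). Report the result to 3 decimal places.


9.940

height_mm = gray/255 × 0.225; cell vol = 1.12² × mean(4 corners)
unit = 1.12² × 0.225 / (4×255) = 0.000276706 mm³ per gray-sum
row 0: Σ corner-gray over 12 cells = 5679  → 1.5714
row 1: Σ corner-gray over 12 cells = 5475  → 1.5150
row 2: Σ corner-gray over 12 cells = 5190  → 1.4361
row 3: Σ corner-gray over 12 cells = 5752  → 1.5916
row 4: Σ corner-gray over 12 cells = 6628  → 1.8340
row 5: Σ corner-gray over 12 cells = 7197  → 1.9915
Σ rows: total corner-gray = 35921  → 9.9396 mm³


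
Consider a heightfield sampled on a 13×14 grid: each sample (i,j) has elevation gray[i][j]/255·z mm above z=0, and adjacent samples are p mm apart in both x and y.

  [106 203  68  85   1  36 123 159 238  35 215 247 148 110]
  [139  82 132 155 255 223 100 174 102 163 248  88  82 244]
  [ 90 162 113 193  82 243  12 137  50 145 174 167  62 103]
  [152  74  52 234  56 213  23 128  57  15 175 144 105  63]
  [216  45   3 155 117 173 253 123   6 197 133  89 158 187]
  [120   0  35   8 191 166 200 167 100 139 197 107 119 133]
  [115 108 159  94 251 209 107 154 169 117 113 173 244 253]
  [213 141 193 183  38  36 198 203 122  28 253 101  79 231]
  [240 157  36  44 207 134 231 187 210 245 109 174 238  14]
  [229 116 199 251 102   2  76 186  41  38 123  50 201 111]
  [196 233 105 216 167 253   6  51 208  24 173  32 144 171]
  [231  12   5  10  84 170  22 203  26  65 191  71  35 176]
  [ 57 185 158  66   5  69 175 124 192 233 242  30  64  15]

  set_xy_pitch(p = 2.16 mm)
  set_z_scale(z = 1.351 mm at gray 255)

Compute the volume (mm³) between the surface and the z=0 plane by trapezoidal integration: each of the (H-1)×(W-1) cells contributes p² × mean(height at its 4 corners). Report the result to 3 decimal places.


height_mm = gray/255 × 1.351; cell vol = 2.16² × mean(4 corners)
unit = 2.16² × 1.351 / (4×255) = 0.00617963 mm³ per gray-sum
row 0: Σ corner-gray over 13 cells = 7323  → 45.2535
row 1: Σ corner-gray over 13 cells = 7264  → 44.8889
row 2: Σ corner-gray over 13 cells = 6040  → 37.3250
row 3: Σ corner-gray over 13 cells = 6074  → 37.5351
row 4: Σ corner-gray over 13 cells = 6418  → 39.6609
row 5: Σ corner-gray over 13 cells = 7275  → 44.9568
row 6: Σ corner-gray over 13 cells = 7758  → 47.9416
row 7: Σ corner-gray over 13 cells = 7792  → 48.1517
row 8: Σ corner-gray over 13 cells = 7308  → 45.1608
row 9: Σ corner-gray over 13 cells = 6701  → 41.4097
row 10: Σ corner-gray over 13 cells = 5786  → 35.7554
row 11: Σ corner-gray over 13 cells = 5353  → 33.0796
Σ rows: total corner-gray = 81092  → 501.1188 mm³

501.119


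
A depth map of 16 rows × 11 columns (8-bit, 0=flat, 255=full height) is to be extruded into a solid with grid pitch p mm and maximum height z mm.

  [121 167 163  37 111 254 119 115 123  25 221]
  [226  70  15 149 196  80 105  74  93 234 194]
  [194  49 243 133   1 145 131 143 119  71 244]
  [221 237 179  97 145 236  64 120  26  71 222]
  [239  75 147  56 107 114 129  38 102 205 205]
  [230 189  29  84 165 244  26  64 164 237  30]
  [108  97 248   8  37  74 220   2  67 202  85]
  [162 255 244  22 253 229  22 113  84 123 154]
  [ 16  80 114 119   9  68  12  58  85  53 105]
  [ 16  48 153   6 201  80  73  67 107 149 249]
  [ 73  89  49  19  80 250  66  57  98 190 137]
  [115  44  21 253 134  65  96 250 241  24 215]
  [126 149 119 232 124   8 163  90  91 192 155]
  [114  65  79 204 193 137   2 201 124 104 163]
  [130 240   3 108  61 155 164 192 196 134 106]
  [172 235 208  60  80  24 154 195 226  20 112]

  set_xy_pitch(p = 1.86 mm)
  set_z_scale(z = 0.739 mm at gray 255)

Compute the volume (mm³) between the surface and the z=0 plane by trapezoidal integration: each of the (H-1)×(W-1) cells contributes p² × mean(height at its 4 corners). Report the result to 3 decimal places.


182.178

height_mm = gray/255 × 0.739; cell vol = 1.86² × mean(4 corners)
unit = 1.86² × 0.739 / (4×255) = 0.00250651 mm³ per gray-sum
row 0: Σ corner-gray over 10 cells = 5022  → 12.5877
row 1: Σ corner-gray over 10 cells = 4960  → 12.4323
row 2: Σ corner-gray over 10 cells = 5301  → 13.2870
row 3: Σ corner-gray over 10 cells = 5183  → 12.9913
row 4: Σ corner-gray over 10 cells = 5054  → 12.6679
row 5: Σ corner-gray over 10 cells = 4767  → 11.9486
row 6: Σ corner-gray over 10 cells = 5109  → 12.8058
row 7: Σ corner-gray over 10 cells = 4323  → 10.8357
row 8: Σ corner-gray over 10 cells = 3350  → 8.3968
row 9: Σ corner-gray over 10 cells = 4039  → 10.1238
row 10: Σ corner-gray over 10 cells = 4592  → 11.5099
row 11: Σ corner-gray over 10 cells = 5203  → 13.0414
row 12: Σ corner-gray over 10 cells = 5112  → 12.8133
row 13: Σ corner-gray over 10 cells = 5237  → 13.1266
row 14: Σ corner-gray over 10 cells = 5430  → 13.6104
Σ rows: total corner-gray = 72682  → 182.1785 mm³


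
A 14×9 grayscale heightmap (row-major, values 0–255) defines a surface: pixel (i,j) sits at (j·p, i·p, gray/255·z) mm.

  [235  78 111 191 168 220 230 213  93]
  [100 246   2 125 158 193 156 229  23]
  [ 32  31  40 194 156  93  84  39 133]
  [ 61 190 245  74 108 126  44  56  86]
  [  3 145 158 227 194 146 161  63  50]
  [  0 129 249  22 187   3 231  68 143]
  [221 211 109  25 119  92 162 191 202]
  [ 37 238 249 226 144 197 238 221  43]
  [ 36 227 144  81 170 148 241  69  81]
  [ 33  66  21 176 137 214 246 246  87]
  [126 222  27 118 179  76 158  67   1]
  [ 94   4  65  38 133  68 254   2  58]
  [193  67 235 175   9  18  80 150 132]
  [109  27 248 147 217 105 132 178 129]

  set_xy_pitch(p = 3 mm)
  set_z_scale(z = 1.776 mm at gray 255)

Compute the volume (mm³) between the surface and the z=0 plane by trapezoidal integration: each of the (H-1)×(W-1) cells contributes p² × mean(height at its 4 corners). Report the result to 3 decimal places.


height_mm = gray/255 × 1.776; cell vol = 3² × mean(4 corners)
unit = 3² × 1.776 / (4×255) = 0.0156706 mm³ per gray-sum
row 0: Σ corner-gray over 8 cells = 5091  → 79.7790
row 1: Σ corner-gray over 8 cells = 3780  → 59.2348
row 2: Σ corner-gray over 8 cells = 3272  → 51.2742
row 3: Σ corner-gray over 8 cells = 4074  → 63.8420
row 4: Σ corner-gray over 8 cells = 4162  → 65.2210
row 5: Σ corner-gray over 8 cells = 4162  → 65.2210
row 6: Σ corner-gray over 8 cells = 5347  → 83.7906
row 7: Σ corner-gray over 8 cells = 5383  → 84.3548
row 8: Σ corner-gray over 8 cells = 4609  → 72.2257
row 9: Σ corner-gray over 8 cells = 4153  → 65.0800
row 10: Σ corner-gray over 8 cells = 3101  → 48.5945
row 11: Σ corner-gray over 8 cells = 3073  → 48.1557
row 12: Σ corner-gray over 8 cells = 4139  → 64.8606
Σ rows: total corner-gray = 54346  → 851.6338 mm³

851.634


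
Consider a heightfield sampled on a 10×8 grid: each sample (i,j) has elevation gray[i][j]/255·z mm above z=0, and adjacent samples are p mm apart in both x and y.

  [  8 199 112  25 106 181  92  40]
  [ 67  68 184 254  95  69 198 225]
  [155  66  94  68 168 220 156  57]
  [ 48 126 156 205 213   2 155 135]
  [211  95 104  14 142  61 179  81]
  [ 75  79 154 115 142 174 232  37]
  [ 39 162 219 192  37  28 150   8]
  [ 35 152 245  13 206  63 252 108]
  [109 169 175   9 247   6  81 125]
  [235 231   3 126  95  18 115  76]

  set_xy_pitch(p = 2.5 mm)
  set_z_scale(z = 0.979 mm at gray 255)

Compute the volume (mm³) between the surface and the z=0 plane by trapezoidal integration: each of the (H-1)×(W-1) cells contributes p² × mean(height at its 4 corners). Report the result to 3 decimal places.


189.387

height_mm = gray/255 × 0.979; cell vol = 2.5² × mean(4 corners)
unit = 2.5² × 0.979 / (4×255) = 0.00599877 mm³ per gray-sum
row 0: Σ corner-gray over 7 cells = 3506  → 21.0317
row 1: Σ corner-gray over 7 cells = 3784  → 22.6994
row 2: Σ corner-gray over 7 cells = 3653  → 21.9135
row 3: Σ corner-gray over 7 cells = 3379  → 20.2699
row 4: Σ corner-gray over 7 cells = 3386  → 20.3119
row 5: Σ corner-gray over 7 cells = 3527  → 21.1577
row 6: Σ corner-gray over 7 cells = 3628  → 21.7636
row 7: Σ corner-gray over 7 cells = 3613  → 21.6736
row 8: Σ corner-gray over 7 cells = 3095  → 18.5662
Σ rows: total corner-gray = 31571  → 189.3873 mm³
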